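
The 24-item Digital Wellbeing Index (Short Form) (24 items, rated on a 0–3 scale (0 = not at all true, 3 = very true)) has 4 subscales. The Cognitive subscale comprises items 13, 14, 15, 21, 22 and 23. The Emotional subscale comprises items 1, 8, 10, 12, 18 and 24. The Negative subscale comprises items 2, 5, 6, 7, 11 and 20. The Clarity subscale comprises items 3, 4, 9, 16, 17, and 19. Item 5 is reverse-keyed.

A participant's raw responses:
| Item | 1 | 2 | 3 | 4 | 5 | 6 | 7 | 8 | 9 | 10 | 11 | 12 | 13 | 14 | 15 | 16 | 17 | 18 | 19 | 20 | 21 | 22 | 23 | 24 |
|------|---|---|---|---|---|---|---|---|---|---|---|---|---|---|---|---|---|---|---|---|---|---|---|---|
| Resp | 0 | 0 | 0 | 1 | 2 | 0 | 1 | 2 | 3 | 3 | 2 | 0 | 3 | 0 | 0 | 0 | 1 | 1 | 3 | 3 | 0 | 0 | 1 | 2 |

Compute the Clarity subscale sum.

8

Clarity items: 3, 4, 9, 16, 17, 19.
  item 3: 0
  item 4: 1
  item 9: 3
  item 16: 0
  item 17: 1
  item 19: 3
Sum = 0 + 1 + 3 + 0 + 1 + 3 = 8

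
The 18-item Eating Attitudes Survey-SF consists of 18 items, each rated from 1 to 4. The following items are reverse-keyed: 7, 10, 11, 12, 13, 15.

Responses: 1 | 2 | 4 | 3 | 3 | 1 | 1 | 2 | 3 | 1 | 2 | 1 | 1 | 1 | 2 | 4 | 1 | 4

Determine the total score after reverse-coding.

51

Reversing items 7, 10, 11, 12, 13, & 15 with 5 − raw:
Total = 1 + 2 + 4 + 3 + 3 + 1 + (5−1) + 2 + 3 + (5−1) + (5−2) + (5−1) + (5−1) + 1 + (5−2) + 4 + 1 + 4
      = 1 + 2 + 4 + 3 + 3 + 1 + 4 + 2 + 3 + 4 + 3 + 4 + 4 + 1 + 3 + 4 + 1 + 4 = 51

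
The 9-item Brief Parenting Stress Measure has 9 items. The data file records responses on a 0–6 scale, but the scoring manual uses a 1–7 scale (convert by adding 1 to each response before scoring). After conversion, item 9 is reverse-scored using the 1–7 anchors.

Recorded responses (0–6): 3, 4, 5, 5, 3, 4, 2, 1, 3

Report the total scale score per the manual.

Convert to 1–7: 4, 5, 6, 6, 4, 5, 3, 2, 4
Reverse-coded (on a 1–7 scale, reversed = 8 − raw):
  item 9: 8 − 4 = 4
Scored: 4, 5, 6, 6, 4, 5, 3, 2, 4
Total = 39

39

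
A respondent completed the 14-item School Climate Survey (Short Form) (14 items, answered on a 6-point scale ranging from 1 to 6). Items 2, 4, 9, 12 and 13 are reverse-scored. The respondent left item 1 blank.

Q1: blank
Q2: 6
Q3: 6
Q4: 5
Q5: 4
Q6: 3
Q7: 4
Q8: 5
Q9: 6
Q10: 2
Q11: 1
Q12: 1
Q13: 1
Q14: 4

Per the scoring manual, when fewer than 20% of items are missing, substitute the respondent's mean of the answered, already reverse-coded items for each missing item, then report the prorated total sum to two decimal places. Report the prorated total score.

48.46

Reverse-coded (reverse-coded value = 7 − response):
  item 2: 7 − 6 = 1
  item 4: 7 − 5 = 2
  item 9: 7 − 6 = 1
  item 12: 7 − 1 = 6
  item 13: 7 − 1 = 6
Completed scored items (13 of 14): 1, 6, 2, 4, 3, 4, 5, 1, 2, 1, 6, 6, 4; sum = 45.
Person mean = 45 / 13 ≈ 3.4615
Prorated total = (45 / 13) × 14 = 48.46 (to 2 dp)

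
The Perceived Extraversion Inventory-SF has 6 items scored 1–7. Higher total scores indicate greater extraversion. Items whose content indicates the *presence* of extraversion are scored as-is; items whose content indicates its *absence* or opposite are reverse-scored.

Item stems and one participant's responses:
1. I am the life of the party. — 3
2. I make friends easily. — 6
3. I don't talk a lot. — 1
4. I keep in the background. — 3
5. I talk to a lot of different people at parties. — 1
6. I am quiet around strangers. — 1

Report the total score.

29

Items 3, 4, 6 describe the absence/opposite of extraversion → reverse-score.
reversed = (1+7) − raw = 8 − raw.
  item 1: 3
  item 2: 6
  item 3: 8 − 1 = 7
  item 4: 8 − 3 = 5
  item 5: 1
  item 6: 8 − 1 = 7
Total = 3 + 6 + 7 + 5 + 1 + 7 = 29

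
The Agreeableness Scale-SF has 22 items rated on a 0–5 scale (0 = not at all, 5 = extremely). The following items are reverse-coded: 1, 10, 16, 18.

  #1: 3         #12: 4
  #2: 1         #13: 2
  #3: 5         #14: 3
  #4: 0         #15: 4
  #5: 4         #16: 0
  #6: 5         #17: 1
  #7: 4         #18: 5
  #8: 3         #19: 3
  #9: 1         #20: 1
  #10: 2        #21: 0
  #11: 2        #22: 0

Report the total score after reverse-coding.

Reversing items 1, 10, 16, & 18 with 5 − raw:
Total = (5−3) + 1 + 5 + 0 + 4 + 5 + 4 + 3 + 1 + (5−2) + 2 + 4 + 2 + 3 + 4 + (5−0) + 1 + (5−5) + 3 + 1 + 0 + 0
      = 2 + 1 + 5 + 0 + 4 + 5 + 4 + 3 + 1 + 3 + 2 + 4 + 2 + 3 + 4 + 5 + 1 + 0 + 3 + 1 + 0 + 0 = 53

53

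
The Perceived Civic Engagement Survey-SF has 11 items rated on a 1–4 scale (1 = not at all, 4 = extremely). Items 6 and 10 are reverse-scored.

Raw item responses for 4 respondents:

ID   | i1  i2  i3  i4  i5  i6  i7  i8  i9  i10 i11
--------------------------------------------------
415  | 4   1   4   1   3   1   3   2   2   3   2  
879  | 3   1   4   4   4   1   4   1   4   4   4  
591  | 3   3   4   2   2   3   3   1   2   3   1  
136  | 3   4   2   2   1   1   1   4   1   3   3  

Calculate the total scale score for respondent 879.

Respondent 879 raw: 3, 1, 4, 4, 4, 1, 4, 1, 4, 4, 4.
Reverse-coded (reversed = (1+4) − raw = 5 − raw):
  item 1: 3
  item 2: 1
  item 3: 4
  item 4: 4
  item 5: 4
  item 6: 5 − 1 = 4
  item 7: 4
  item 8: 1
  item 9: 4
  item 10: 5 − 4 = 1
  item 11: 4
Sum = 3 + 1 + 4 + 4 + 4 + 4 + 4 + 1 + 4 + 1 + 4 = 34

34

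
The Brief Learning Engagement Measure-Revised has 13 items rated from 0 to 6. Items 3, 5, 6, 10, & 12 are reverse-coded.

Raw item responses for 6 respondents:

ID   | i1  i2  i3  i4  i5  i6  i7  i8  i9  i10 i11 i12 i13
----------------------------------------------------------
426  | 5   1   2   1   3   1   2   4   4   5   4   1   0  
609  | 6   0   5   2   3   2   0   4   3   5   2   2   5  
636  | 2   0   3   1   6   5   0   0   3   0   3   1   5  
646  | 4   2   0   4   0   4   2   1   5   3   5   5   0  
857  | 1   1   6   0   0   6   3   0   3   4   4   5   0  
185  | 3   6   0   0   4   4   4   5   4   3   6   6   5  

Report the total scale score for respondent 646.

41

Respondent 646 raw: 4, 2, 0, 4, 0, 4, 2, 1, 5, 3, 5, 5, 0.
Reverse-coded (on a 0–6 scale, reversed = 6 − raw):
  item 1: 4
  item 2: 2
  item 3: 6 − 0 = 6
  item 4: 4
  item 5: 6 − 0 = 6
  item 6: 6 − 4 = 2
  item 7: 2
  item 8: 1
  item 9: 5
  item 10: 6 − 3 = 3
  item 11: 5
  item 12: 6 − 5 = 1
  item 13: 0
Sum = 4 + 2 + 6 + 4 + 6 + 2 + 2 + 1 + 5 + 3 + 5 + 1 + 0 = 41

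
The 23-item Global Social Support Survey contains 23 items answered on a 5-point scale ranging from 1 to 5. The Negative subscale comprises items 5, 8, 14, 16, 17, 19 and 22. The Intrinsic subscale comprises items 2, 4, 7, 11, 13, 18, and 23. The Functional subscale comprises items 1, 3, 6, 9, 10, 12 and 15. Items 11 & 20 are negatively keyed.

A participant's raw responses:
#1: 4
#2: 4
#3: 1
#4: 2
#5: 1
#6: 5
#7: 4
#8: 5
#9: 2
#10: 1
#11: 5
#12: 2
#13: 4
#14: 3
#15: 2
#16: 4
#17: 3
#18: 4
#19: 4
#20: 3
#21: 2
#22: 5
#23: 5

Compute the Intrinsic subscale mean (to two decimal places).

Intrinsic items: 2, 4, 7, 11, 13, 18, 23.
Of these, item 11 is negatively keyed; on a 1–5 scale, reversed = 6 − raw.
  item 2: 4
  item 4: 2
  item 7: 4
  item 11: 6 − 5 = 1
  item 13: 4
  item 18: 4
  item 23: 5
Sum = 4 + 2 + 4 + 1 + 4 + 4 + 5 = 24
Mean = 24 / 7 = 3.43

3.43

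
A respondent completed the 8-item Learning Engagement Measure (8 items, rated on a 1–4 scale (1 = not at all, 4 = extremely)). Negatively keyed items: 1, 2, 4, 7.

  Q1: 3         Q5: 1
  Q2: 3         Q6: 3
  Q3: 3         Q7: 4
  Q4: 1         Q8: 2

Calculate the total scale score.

Apply reverse scoring (on a 1–4 scale, reversed = 5 − raw):
  item 1: 5 − 3 = 2
  item 2: 5 − 3 = 2
  item 4: 5 − 1 = 4
  item 7: 5 − 4 = 1
Scored items: 2, 2, 3, 4, 1, 3, 1, 2
Total = 2 + 2 + 3 + 4 + 1 + 3 + 1 + 2 = 18

18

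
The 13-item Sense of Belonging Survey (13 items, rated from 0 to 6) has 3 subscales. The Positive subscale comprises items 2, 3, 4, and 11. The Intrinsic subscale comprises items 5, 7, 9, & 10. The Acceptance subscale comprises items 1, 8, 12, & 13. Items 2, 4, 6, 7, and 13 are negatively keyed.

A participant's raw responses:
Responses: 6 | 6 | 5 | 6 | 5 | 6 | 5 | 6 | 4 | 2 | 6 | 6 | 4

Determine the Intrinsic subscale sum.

Intrinsic items: 5, 7, 9, 10.
Of these, item 7 is negatively keyed; on a 0–6 scale, reversed = 6 − raw.
  item 5: 5
  item 7: 6 − 5 = 1
  item 9: 4
  item 10: 2
Sum = 5 + 1 + 4 + 2 = 12

12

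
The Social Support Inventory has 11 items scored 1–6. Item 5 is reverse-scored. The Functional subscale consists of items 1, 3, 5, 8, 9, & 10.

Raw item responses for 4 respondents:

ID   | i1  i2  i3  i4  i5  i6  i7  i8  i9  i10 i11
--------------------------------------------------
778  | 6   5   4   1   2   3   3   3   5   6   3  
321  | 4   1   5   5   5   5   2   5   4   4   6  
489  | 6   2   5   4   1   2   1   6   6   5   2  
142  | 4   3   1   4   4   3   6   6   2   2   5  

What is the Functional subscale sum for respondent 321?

Respondent 321 raw: 4, 1, 5, 5, 5, 5, 2, 5, 4, 4, 6.
Functional items: 1, 3, 5, 8, 9, 10.
Reverse-coded (on a 1–6 scale, reversed = 7 − raw):
  item 1: 4
  item 3: 5
  item 5: 7 − 5 = 2
  item 8: 5
  item 9: 4
  item 10: 4
Sum = 4 + 5 + 2 + 5 + 4 + 4 = 24

24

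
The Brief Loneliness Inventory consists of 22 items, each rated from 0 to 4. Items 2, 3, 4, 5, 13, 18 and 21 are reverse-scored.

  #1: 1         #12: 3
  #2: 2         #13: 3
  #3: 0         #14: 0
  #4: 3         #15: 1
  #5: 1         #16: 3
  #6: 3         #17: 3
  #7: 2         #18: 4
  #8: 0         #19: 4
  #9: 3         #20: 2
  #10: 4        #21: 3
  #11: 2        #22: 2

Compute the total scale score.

45

Raw sum = 49. Reverse-scored items: 2, 3, 4, 5, 13, 18, 21; their raw sum = 16.
Each reversal replaces raw with 4 − raw, changing the total by 4 − 2·raw per item.
Total = 49 + 7·4 − 2·16 = 49 + 28 − 32 = 45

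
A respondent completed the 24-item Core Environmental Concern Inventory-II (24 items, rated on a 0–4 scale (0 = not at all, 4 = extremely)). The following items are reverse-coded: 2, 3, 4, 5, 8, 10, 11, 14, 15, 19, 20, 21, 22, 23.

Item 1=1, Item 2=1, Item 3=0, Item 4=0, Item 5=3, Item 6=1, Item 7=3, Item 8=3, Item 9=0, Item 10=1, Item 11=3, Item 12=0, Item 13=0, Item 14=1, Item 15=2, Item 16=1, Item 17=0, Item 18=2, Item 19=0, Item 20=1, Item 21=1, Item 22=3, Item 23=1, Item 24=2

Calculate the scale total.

46

Reverse-coded items use 4 − raw:
  item 2: 4 − 1 = 3
  item 3: 4 − 0 = 4
  item 4: 4 − 0 = 4
  item 5: 4 − 3 = 1
  item 8: 4 − 3 = 1
  item 10: 4 − 1 = 3
  item 11: 4 − 3 = 1
  item 14: 4 − 1 = 3
  item 15: 4 − 2 = 2
  item 19: 4 − 0 = 4
  item 20: 4 − 1 = 3
  item 21: 4 − 1 = 3
  item 22: 4 − 3 = 1
  item 23: 4 − 1 = 3
Scored responses: 1, 3, 4, 4, 1, 1, 3, 1, 0, 3, 1, 0, 0, 3, 2, 1, 0, 2, 4, 3, 3, 1, 3, 2
Total = 1 + 3 + 4 + 4 + 1 + 1 + 3 + 1 + 0 + 3 + 1 + 0 + 0 + 3 + 2 + 1 + 0 + 2 + 4 + 3 + 3 + 1 + 3 + 2 = 46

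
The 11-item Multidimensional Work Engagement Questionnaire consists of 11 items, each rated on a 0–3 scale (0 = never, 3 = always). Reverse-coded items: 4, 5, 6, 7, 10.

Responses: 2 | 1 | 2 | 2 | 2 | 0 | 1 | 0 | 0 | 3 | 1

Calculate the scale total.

13

Apply reverse scoring (reversed = (0+3) − raw = 3 − raw):
  item 4: 3 − 2 = 1
  item 5: 3 − 2 = 1
  item 6: 3 − 0 = 3
  item 7: 3 − 1 = 2
  item 10: 3 − 3 = 0
After reverse-coding: 2, 1, 2, 1, 1, 3, 2, 0, 0, 0, 1
Total = 2 + 1 + 2 + 1 + 1 + 3 + 2 + 0 + 0 + 0 + 1 = 13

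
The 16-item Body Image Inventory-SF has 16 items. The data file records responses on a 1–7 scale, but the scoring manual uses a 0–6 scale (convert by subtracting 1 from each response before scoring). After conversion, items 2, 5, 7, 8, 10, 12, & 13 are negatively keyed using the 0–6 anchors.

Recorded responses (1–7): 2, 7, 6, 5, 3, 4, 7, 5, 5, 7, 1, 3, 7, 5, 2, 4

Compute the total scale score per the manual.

Convert to 0–6: 1, 6, 5, 4, 2, 3, 6, 4, 4, 6, 0, 2, 6, 4, 1, 3
Reverse-coded (reverse-coded value = 6 − response):
  item 2: 6 − 6 = 0
  item 5: 6 − 2 = 4
  item 7: 6 − 6 = 0
  item 8: 6 − 4 = 2
  item 10: 6 − 6 = 0
  item 12: 6 − 2 = 4
  item 13: 6 − 6 = 0
Scored: 1, 0, 5, 4, 4, 3, 0, 2, 4, 0, 0, 4, 0, 4, 1, 3
Total = 35

35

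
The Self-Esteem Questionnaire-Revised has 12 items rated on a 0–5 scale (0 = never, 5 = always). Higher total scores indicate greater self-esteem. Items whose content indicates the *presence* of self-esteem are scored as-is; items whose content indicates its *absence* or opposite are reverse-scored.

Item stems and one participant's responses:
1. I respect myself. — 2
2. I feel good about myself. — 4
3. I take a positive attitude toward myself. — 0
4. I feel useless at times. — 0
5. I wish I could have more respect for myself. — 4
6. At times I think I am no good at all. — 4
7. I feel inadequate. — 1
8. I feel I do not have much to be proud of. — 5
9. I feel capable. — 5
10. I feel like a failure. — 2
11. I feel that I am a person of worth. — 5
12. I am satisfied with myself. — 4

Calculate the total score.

34

Items 4, 5, 6, 7, 8, 10 describe the absence/opposite of self-esteem → reverse-score.
on a 0–5 scale, reversed = 5 − raw.
  item 1: 2
  item 2: 4
  item 3: 0
  item 4: 5 − 0 = 5
  item 5: 5 − 4 = 1
  item 6: 5 − 4 = 1
  item 7: 5 − 1 = 4
  item 8: 5 − 5 = 0
  item 9: 5
  item 10: 5 − 2 = 3
  item 11: 5
  item 12: 4
Total = 2 + 4 + 0 + 5 + 1 + 1 + 4 + 0 + 5 + 3 + 5 + 4 = 34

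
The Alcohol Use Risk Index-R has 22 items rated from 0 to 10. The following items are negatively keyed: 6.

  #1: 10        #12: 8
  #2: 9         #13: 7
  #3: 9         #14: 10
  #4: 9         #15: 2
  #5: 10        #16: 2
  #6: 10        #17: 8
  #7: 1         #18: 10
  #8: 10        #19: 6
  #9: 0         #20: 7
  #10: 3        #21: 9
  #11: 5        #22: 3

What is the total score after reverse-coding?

Apply reverse scoring (reverse-coded value = 10 − response):
  item 6: 10 − 10 = 0
Scored responses: 10, 9, 9, 9, 10, 0, 1, 10, 0, 3, 5, 8, 7, 10, 2, 2, 8, 10, 6, 7, 9, 3
Total = 10 + 9 + 9 + 9 + 10 + 0 + 1 + 10 + 0 + 3 + 5 + 8 + 7 + 10 + 2 + 2 + 8 + 10 + 6 + 7 + 9 + 3 = 138

138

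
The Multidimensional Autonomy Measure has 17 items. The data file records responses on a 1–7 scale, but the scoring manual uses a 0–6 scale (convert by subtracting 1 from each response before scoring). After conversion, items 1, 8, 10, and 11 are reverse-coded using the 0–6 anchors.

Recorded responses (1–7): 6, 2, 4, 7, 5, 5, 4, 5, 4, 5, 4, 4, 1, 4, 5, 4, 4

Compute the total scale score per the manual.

48

Convert to 0–6: 5, 1, 3, 6, 4, 4, 3, 4, 3, 4, 3, 3, 0, 3, 4, 3, 3
Reverse-coded (reverse-coded value = 6 − response):
  item 1: 6 − 5 = 1
  item 8: 6 − 4 = 2
  item 10: 6 − 4 = 2
  item 11: 6 − 3 = 3
Scored: 1, 1, 3, 6, 4, 4, 3, 2, 3, 2, 3, 3, 0, 3, 4, 3, 3
Total = 48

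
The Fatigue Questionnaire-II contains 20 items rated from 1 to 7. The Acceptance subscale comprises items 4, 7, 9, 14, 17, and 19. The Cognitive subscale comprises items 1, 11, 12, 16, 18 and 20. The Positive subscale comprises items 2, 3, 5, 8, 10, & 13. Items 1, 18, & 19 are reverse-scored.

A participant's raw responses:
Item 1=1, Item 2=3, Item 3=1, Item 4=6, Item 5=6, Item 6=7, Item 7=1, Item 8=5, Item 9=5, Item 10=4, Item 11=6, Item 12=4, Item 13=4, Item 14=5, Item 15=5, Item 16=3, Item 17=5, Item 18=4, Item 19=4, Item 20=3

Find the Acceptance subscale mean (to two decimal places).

Acceptance items: 4, 7, 9, 14, 17, 19.
Of these, item 19 is reverse-scored; on a 1–7 scale, reversed = 8 − raw.
  item 4: 6
  item 7: 1
  item 9: 5
  item 14: 5
  item 17: 5
  item 19: 8 − 4 = 4
Sum = 6 + 1 + 5 + 5 + 5 + 4 = 26
Mean = 26 / 6 = 4.33

4.33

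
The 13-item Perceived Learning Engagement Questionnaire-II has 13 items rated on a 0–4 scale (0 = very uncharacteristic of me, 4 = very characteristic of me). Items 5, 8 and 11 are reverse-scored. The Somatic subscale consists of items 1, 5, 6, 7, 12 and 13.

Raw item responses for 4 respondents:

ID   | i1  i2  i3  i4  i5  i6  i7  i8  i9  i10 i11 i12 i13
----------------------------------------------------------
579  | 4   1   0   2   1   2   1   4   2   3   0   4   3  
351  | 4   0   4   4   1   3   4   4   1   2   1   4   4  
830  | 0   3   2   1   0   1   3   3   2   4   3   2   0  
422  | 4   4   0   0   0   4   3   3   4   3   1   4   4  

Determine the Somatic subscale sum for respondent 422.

Respondent 422 raw: 4, 4, 0, 0, 0, 4, 3, 3, 4, 3, 1, 4, 4.
Somatic items: 1, 5, 6, 7, 12, 13.
Reverse-coded (reverse-coded value = 4 − response):
  item 1: 4
  item 5: 4 − 0 = 4
  item 6: 4
  item 7: 3
  item 12: 4
  item 13: 4
Sum = 4 + 4 + 4 + 3 + 4 + 4 = 23

23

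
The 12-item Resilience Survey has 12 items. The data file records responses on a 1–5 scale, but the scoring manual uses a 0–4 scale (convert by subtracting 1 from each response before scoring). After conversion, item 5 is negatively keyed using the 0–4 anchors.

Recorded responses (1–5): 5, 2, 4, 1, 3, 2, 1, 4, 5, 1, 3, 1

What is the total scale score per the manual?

Convert to 0–4: 4, 1, 3, 0, 2, 1, 0, 3, 4, 0, 2, 0
Reverse-coded (on a 0–4 scale, reversed = 4 − raw):
  item 5: 4 − 2 = 2
Scored: 4, 1, 3, 0, 2, 1, 0, 3, 4, 0, 2, 0
Total = 20

20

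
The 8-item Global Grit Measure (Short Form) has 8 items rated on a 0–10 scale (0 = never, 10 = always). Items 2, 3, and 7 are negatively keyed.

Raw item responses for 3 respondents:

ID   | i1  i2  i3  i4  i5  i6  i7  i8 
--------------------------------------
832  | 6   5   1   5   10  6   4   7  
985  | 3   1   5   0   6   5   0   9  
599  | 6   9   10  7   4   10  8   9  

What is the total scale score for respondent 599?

Respondent 599 raw: 6, 9, 10, 7, 4, 10, 8, 9.
Reverse-coded (on a 0–10 scale, reversed = 10 − raw):
  item 1: 6
  item 2: 10 − 9 = 1
  item 3: 10 − 10 = 0
  item 4: 7
  item 5: 4
  item 6: 10
  item 7: 10 − 8 = 2
  item 8: 9
Sum = 6 + 1 + 0 + 7 + 4 + 10 + 2 + 9 = 39

39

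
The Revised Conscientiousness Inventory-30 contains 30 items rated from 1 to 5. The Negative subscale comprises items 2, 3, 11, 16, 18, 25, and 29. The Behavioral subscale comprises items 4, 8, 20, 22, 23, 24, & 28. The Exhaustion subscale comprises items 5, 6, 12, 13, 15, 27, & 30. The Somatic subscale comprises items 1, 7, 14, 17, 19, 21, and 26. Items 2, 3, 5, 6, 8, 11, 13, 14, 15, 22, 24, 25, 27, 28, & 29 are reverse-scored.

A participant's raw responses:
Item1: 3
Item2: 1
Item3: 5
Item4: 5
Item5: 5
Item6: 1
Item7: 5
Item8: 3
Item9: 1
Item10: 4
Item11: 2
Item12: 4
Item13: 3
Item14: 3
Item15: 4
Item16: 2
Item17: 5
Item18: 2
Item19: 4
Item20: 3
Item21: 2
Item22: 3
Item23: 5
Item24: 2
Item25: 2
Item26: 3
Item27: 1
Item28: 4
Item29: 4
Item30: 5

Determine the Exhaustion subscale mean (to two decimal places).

3.57

Exhaustion items: 5, 6, 12, 13, 15, 27, 30.
Of these, items 5, 6, 13, 15 and 27 are reverse-scored; reversed = (1+5) − raw = 6 − raw.
  item 5: 6 − 5 = 1
  item 6: 6 − 1 = 5
  item 12: 4
  item 13: 6 − 3 = 3
  item 15: 6 − 4 = 2
  item 27: 6 − 1 = 5
  item 30: 5
Sum = 1 + 5 + 4 + 3 + 2 + 5 + 5 = 25
Mean = 25 / 7 = 3.57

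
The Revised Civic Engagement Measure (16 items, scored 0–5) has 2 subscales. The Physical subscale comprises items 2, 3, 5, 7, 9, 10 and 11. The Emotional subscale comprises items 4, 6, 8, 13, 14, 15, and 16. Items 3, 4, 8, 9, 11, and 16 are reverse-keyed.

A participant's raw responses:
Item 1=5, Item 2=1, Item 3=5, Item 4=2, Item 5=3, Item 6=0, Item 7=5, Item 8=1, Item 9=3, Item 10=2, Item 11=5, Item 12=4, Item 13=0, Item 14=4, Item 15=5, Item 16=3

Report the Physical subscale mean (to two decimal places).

Physical items: 2, 3, 5, 7, 9, 10, 11.
Of these, items 3, 9, & 11 are reverse-keyed; on a 0–5 scale, reversed = 5 − raw.
  item 2: 1
  item 3: 5 − 5 = 0
  item 5: 3
  item 7: 5
  item 9: 5 − 3 = 2
  item 10: 2
  item 11: 5 − 5 = 0
Sum = 1 + 0 + 3 + 5 + 2 + 2 + 0 = 13
Mean = 13 / 7 = 1.86

1.86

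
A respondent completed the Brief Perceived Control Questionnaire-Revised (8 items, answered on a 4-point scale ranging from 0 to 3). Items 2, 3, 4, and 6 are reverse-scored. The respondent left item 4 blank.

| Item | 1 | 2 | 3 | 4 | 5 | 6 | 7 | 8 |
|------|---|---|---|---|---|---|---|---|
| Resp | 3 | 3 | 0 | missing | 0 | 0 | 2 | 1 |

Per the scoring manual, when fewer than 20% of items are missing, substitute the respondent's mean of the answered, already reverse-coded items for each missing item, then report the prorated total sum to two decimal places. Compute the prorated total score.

13.71

Reverse-coded (reverse-coded value = 3 − response):
  item 2: 3 − 3 = 0
  item 3: 3 − 0 = 3
  item 6: 3 − 0 = 3
Completed scored items (7 of 8): 3, 0, 3, 0, 3, 2, 1; sum = 12.
Person mean = 12 / 7 ≈ 1.7143
Prorated total = (12 / 7) × 8 = 13.71 (to 2 dp)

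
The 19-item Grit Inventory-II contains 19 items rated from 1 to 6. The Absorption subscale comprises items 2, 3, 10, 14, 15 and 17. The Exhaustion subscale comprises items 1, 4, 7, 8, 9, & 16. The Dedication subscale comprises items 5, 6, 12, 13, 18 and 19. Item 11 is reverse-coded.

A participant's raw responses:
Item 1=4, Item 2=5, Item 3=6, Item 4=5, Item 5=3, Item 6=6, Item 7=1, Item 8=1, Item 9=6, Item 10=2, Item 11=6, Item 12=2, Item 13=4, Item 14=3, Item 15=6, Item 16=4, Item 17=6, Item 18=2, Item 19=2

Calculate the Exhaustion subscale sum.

Exhaustion items: 1, 4, 7, 8, 9, 16.
  item 1: 4
  item 4: 5
  item 7: 1
  item 8: 1
  item 9: 6
  item 16: 4
Sum = 4 + 5 + 1 + 1 + 6 + 4 = 21

21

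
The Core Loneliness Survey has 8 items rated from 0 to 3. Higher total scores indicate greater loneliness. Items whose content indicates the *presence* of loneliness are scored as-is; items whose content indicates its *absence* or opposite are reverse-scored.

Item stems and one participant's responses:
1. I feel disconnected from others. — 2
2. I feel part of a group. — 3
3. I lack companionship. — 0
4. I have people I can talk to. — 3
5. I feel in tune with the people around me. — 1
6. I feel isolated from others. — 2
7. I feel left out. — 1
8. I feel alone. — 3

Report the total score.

Items 2, 4, 5 describe the absence/opposite of loneliness → reverse-score.
reverse-coded value = 3 − response.
  item 1: 2
  item 2: 3 − 3 = 0
  item 3: 0
  item 4: 3 − 3 = 0
  item 5: 3 − 1 = 2
  item 6: 2
  item 7: 1
  item 8: 3
Total = 2 + 0 + 0 + 0 + 2 + 2 + 1 + 3 = 10

10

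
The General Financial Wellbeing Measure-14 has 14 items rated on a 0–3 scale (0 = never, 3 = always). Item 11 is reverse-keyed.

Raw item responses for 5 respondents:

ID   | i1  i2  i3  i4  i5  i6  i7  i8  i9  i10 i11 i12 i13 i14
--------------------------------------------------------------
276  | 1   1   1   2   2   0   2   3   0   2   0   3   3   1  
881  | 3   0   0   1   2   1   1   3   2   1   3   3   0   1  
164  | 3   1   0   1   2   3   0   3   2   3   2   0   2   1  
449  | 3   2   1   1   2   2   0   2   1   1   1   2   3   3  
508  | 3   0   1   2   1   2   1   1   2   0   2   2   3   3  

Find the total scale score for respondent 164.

22

Respondent 164 raw: 3, 1, 0, 1, 2, 3, 0, 3, 2, 3, 2, 0, 2, 1.
Reverse-coded (on a 0–3 scale, reversed = 3 − raw):
  item 1: 3
  item 2: 1
  item 3: 0
  item 4: 1
  item 5: 2
  item 6: 3
  item 7: 0
  item 8: 3
  item 9: 2
  item 10: 3
  item 11: 3 − 2 = 1
  item 12: 0
  item 13: 2
  item 14: 1
Sum = 3 + 1 + 0 + 1 + 2 + 3 + 0 + 3 + 2 + 3 + 1 + 0 + 2 + 1 = 22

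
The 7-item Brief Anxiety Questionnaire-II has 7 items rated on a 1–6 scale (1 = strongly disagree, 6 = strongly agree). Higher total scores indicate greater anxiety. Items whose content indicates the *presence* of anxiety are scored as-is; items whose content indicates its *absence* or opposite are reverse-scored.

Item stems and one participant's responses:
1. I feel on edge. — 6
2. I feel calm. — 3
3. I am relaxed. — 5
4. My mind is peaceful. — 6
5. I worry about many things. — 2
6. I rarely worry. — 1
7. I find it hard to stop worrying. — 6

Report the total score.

Items 2, 3, 4, 6 describe the absence/opposite of anxiety → reverse-score.
reversed = (1+6) − raw = 7 − raw.
  item 1: 6
  item 2: 7 − 3 = 4
  item 3: 7 − 5 = 2
  item 4: 7 − 6 = 1
  item 5: 2
  item 6: 7 − 1 = 6
  item 7: 6
Total = 6 + 4 + 2 + 1 + 2 + 6 + 6 = 27

27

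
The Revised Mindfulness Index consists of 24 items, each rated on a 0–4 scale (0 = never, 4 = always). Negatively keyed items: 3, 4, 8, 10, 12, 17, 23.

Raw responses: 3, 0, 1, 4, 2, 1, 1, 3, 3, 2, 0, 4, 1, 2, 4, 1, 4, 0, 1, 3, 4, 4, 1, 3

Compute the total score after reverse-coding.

42

Reverse-coded items (reversed = (0+4) − raw = 4 − raw):
  item 3: 4 − 1 = 3
  item 4: 4 − 4 = 0
  item 8: 4 − 3 = 1
  item 10: 4 − 2 = 2
  item 12: 4 − 4 = 0
  item 17: 4 − 4 = 0
  item 23: 4 − 1 = 3
Scored items: 3, 0, 3, 0, 2, 1, 1, 1, 3, 2, 0, 0, 1, 2, 4, 1, 0, 0, 1, 3, 4, 4, 3, 3
Total = 3 + 0 + 3 + 0 + 2 + 1 + 1 + 1 + 3 + 2 + 0 + 0 + 1 + 2 + 4 + 1 + 0 + 0 + 1 + 3 + 4 + 4 + 3 + 3 = 42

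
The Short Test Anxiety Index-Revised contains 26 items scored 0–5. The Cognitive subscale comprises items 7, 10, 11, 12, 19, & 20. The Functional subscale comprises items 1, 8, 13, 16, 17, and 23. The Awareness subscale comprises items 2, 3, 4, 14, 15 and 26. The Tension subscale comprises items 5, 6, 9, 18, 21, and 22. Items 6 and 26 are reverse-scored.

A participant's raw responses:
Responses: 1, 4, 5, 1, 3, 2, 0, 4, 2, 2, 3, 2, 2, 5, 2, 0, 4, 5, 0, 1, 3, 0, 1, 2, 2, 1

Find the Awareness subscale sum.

21

Awareness items: 2, 3, 4, 14, 15, 26.
Of these, item 26 is reverse-scored; on a 0–5 scale, reversed = 5 − raw.
  item 2: 4
  item 3: 5
  item 4: 1
  item 14: 5
  item 15: 2
  item 26: 5 − 1 = 4
Sum = 4 + 5 + 1 + 5 + 2 + 4 = 21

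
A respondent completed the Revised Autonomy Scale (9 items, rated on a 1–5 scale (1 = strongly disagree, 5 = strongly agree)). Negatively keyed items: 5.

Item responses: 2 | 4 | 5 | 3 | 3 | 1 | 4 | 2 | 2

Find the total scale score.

26

Apply reverse scoring (on a 1–5 scale, reversed = 6 − raw):
  item 5: 6 − 3 = 3
Scored responses: 2, 4, 5, 3, 3, 1, 4, 2, 2
Total = 2 + 4 + 5 + 3 + 3 + 1 + 4 + 2 + 2 = 26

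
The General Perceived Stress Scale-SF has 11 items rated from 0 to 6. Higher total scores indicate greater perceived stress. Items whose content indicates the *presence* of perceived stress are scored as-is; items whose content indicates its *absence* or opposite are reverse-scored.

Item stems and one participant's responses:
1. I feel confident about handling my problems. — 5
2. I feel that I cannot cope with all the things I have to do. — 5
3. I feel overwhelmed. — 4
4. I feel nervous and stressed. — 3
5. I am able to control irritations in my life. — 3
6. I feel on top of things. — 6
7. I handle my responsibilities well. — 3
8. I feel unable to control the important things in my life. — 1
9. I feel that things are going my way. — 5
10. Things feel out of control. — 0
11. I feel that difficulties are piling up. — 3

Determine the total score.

Items 1, 5, 6, 7, 9 describe the absence/opposite of perceived stress → reverse-score.
reverse-coded value = 6 − response.
  item 1: 6 − 5 = 1
  item 2: 5
  item 3: 4
  item 4: 3
  item 5: 6 − 3 = 3
  item 6: 6 − 6 = 0
  item 7: 6 − 3 = 3
  item 8: 1
  item 9: 6 − 5 = 1
  item 10: 0
  item 11: 3
Total = 1 + 5 + 4 + 3 + 3 + 0 + 3 + 1 + 1 + 0 + 3 = 24

24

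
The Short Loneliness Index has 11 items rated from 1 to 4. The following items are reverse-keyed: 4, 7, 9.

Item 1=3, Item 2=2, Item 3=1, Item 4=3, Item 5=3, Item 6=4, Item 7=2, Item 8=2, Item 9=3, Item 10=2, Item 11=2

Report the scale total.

26

Raw sum = 27. Reverse-keyed items: 4, 7, 9; their raw sum = 8.
Each reversal replaces raw with 5 − raw, changing the total by 5 − 2·raw per item.
Total = 27 + 3·5 − 2·8 = 27 + 15 − 16 = 26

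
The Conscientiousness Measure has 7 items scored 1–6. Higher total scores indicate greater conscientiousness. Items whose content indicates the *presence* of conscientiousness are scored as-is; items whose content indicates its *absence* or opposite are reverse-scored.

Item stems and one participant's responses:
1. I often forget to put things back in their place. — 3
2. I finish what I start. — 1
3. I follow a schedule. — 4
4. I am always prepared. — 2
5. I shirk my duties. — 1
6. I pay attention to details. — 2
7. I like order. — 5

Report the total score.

Items 1, 5 describe the absence/opposite of conscientiousness → reverse-score.
on a 1–6 scale, reversed = 7 − raw.
  item 1: 7 − 3 = 4
  item 2: 1
  item 3: 4
  item 4: 2
  item 5: 7 − 1 = 6
  item 6: 2
  item 7: 5
Total = 4 + 1 + 4 + 2 + 6 + 2 + 5 = 24

24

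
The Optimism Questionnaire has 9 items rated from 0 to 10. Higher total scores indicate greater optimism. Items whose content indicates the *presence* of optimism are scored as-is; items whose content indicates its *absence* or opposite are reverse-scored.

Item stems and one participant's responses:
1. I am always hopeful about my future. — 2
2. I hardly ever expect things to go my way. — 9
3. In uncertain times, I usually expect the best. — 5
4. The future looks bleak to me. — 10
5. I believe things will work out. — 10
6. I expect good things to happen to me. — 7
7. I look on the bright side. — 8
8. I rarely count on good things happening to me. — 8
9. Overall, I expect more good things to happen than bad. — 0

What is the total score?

35

Items 2, 4, 8 describe the absence/opposite of optimism → reverse-score.
on a 0–10 scale, reversed = 10 − raw.
  item 1: 2
  item 2: 10 − 9 = 1
  item 3: 5
  item 4: 10 − 10 = 0
  item 5: 10
  item 6: 7
  item 7: 8
  item 8: 10 − 8 = 2
  item 9: 0
Total = 2 + 1 + 5 + 0 + 10 + 7 + 8 + 2 + 0 = 35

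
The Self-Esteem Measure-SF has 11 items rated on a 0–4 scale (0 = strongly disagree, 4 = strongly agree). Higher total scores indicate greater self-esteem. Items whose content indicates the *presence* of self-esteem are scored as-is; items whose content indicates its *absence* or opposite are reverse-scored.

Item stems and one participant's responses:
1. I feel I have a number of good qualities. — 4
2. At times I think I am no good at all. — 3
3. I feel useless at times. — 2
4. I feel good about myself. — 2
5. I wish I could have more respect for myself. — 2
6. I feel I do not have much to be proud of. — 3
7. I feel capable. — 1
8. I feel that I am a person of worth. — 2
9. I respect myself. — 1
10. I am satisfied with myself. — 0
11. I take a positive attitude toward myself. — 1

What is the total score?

Items 2, 3, 5, 6 describe the absence/opposite of self-esteem → reverse-score.
reversed = (0+4) − raw = 4 − raw.
  item 1: 4
  item 2: 4 − 3 = 1
  item 3: 4 − 2 = 2
  item 4: 2
  item 5: 4 − 2 = 2
  item 6: 4 − 3 = 1
  item 7: 1
  item 8: 2
  item 9: 1
  item 10: 0
  item 11: 1
Total = 4 + 1 + 2 + 2 + 2 + 1 + 1 + 2 + 1 + 0 + 1 = 17

17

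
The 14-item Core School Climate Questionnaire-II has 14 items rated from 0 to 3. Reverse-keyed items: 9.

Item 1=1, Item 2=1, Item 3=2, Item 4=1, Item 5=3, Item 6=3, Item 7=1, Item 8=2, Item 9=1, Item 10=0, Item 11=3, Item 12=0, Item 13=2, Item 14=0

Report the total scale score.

Reverse-coded items (reverse-coded value = 3 − response):
  item 9: 3 − 1 = 2
Scored responses: 1, 1, 2, 1, 3, 3, 1, 2, 2, 0, 3, 0, 2, 0
Total = 1 + 1 + 2 + 1 + 3 + 3 + 1 + 2 + 2 + 0 + 3 + 0 + 2 + 0 = 21

21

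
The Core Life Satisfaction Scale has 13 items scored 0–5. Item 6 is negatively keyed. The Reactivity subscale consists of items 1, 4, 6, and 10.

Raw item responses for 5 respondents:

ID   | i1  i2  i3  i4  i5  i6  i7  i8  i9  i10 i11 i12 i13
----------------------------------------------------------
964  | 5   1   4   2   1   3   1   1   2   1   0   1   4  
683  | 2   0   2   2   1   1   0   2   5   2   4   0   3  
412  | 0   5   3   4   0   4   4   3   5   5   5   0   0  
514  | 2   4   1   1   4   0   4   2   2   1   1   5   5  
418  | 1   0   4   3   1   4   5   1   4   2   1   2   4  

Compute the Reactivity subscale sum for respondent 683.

10

Respondent 683 raw: 2, 0, 2, 2, 1, 1, 0, 2, 5, 2, 4, 0, 3.
Reactivity items: 1, 4, 6, 10.
Reverse-coded (on a 0–5 scale, reversed = 5 − raw):
  item 1: 2
  item 4: 2
  item 6: 5 − 1 = 4
  item 10: 2
Sum = 2 + 2 + 4 + 2 = 10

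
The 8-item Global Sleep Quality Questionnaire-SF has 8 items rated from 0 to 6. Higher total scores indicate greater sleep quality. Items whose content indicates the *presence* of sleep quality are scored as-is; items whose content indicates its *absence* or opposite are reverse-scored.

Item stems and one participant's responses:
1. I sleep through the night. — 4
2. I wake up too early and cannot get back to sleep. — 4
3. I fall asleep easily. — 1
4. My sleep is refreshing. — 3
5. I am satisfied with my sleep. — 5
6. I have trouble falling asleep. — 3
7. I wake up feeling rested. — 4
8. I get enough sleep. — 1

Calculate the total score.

23

Items 2, 6 describe the absence/opposite of sleep quality → reverse-score.
reverse-coded value = 6 − response.
  item 1: 4
  item 2: 6 − 4 = 2
  item 3: 1
  item 4: 3
  item 5: 5
  item 6: 6 − 3 = 3
  item 7: 4
  item 8: 1
Total = 4 + 2 + 1 + 3 + 5 + 3 + 4 + 1 = 23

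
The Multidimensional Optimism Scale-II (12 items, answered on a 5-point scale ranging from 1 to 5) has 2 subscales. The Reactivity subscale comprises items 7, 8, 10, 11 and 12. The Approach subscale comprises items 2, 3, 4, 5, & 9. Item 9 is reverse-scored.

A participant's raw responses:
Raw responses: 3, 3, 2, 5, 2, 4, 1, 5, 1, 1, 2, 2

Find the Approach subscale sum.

Approach items: 2, 3, 4, 5, 9.
Of these, item 9 is reverse-scored; on a 1–5 scale, reversed = 6 − raw.
  item 2: 3
  item 3: 2
  item 4: 5
  item 5: 2
  item 9: 6 − 1 = 5
Sum = 3 + 2 + 5 + 2 + 5 = 17

17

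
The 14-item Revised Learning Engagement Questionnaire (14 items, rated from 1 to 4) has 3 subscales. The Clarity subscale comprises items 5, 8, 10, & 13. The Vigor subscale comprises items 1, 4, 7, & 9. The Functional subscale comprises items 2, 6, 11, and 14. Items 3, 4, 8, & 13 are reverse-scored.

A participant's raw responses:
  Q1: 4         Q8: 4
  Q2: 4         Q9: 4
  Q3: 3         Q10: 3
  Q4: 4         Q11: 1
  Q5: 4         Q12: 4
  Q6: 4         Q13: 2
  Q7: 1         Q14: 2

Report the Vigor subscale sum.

10

Vigor items: 1, 4, 7, 9.
Of these, item 4 is reverse-scored; reverse-coded value = 5 − response.
  item 1: 4
  item 4: 5 − 4 = 1
  item 7: 1
  item 9: 4
Sum = 4 + 1 + 1 + 4 = 10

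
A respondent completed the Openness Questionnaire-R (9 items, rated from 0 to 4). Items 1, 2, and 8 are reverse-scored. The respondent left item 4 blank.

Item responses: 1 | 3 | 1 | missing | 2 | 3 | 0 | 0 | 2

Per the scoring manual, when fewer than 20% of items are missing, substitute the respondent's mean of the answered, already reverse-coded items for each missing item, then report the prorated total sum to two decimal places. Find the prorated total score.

Reverse-coded (on a 0–4 scale, reversed = 4 − raw):
  item 1: 4 − 1 = 3
  item 2: 4 − 3 = 1
  item 8: 4 − 0 = 4
Completed scored items (8 of 9): 3, 1, 1, 2, 3, 0, 4, 2; sum = 16.
Person mean = 16 / 8 ≈ 2.0000
Prorated total = (16 / 8) × 9 = 18.00 (to 2 dp)

18.00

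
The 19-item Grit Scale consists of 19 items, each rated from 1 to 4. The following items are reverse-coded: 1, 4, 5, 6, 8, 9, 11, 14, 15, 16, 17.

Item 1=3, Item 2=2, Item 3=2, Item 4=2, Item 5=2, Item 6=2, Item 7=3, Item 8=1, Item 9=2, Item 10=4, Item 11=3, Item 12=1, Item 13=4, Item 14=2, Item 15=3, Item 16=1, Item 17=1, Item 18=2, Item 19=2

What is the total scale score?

Apply reverse scoring (on a 1–4 scale, reversed = 5 − raw):
  item 1: 5 − 3 = 2
  item 4: 5 − 2 = 3
  item 5: 5 − 2 = 3
  item 6: 5 − 2 = 3
  item 8: 5 − 1 = 4
  item 9: 5 − 2 = 3
  item 11: 5 − 3 = 2
  item 14: 5 − 2 = 3
  item 15: 5 − 3 = 2
  item 16: 5 − 1 = 4
  item 17: 5 − 1 = 4
After reverse-coding: 2, 2, 2, 3, 3, 3, 3, 4, 3, 4, 2, 1, 4, 3, 2, 4, 4, 2, 2
Total = 2 + 2 + 2 + 3 + 3 + 3 + 3 + 4 + 3 + 4 + 2 + 1 + 4 + 3 + 2 + 4 + 4 + 2 + 2 = 53

53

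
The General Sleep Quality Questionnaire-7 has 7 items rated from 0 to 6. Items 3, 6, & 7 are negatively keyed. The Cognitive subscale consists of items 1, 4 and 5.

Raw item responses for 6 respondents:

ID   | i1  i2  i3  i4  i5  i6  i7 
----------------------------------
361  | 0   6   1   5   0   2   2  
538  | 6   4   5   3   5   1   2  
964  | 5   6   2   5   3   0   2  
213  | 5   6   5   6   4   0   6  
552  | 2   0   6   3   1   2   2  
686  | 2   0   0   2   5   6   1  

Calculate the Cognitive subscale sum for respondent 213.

15

Respondent 213 raw: 5, 6, 5, 6, 4, 0, 6.
Cognitive items: 1, 4, 5.
Reverse-coded (reversed = (0+6) − raw = 6 − raw):
  item 1: 5
  item 4: 6
  item 5: 4
Sum = 5 + 6 + 4 = 15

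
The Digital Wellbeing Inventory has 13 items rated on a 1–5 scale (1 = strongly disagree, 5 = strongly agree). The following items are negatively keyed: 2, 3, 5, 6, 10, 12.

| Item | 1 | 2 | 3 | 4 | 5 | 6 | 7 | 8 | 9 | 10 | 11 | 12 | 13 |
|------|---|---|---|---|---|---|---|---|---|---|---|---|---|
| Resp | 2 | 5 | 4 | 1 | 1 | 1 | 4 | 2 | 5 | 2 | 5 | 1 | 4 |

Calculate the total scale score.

45

Raw sum = 37. Negatively keyed items: 2, 3, 5, 6, 10, 12; their raw sum = 14.
Each reversal replaces raw with 6 − raw, changing the total by 6 − 2·raw per item.
Total = 37 + 6·6 − 2·14 = 37 + 36 − 28 = 45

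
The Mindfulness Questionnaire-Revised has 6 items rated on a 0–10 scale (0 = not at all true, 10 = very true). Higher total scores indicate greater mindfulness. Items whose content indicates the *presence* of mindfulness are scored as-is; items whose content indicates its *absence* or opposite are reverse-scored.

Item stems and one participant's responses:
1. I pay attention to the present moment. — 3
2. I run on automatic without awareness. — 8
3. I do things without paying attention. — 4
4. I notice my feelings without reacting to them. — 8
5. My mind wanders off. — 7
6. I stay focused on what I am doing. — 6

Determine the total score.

28

Items 2, 3, 5 describe the absence/opposite of mindfulness → reverse-score.
on a 0–10 scale, reversed = 10 − raw.
  item 1: 3
  item 2: 10 − 8 = 2
  item 3: 10 − 4 = 6
  item 4: 8
  item 5: 10 − 7 = 3
  item 6: 6
Total = 3 + 2 + 6 + 8 + 3 + 6 = 28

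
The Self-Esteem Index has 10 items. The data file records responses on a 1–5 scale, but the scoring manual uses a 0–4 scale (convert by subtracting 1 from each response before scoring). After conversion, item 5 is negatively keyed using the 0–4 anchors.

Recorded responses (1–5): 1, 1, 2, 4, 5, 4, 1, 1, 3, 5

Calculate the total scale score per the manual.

Convert to 0–4: 0, 0, 1, 3, 4, 3, 0, 0, 2, 4
Reverse-coded (on a 0–4 scale, reversed = 4 − raw):
  item 5: 4 − 4 = 0
Scored: 0, 0, 1, 3, 0, 3, 0, 0, 2, 4
Total = 13

13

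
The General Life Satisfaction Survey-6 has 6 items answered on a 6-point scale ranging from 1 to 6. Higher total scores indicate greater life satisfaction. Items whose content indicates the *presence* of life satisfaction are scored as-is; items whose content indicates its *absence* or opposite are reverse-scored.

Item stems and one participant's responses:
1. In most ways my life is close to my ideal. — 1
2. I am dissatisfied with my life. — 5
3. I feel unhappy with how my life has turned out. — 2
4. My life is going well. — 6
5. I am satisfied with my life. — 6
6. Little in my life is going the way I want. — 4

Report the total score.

23

Items 2, 3, 6 describe the absence/opposite of life satisfaction → reverse-score.
reversed = (1+6) − raw = 7 − raw.
  item 1: 1
  item 2: 7 − 5 = 2
  item 3: 7 − 2 = 5
  item 4: 6
  item 5: 6
  item 6: 7 − 4 = 3
Total = 1 + 2 + 5 + 6 + 6 + 3 = 23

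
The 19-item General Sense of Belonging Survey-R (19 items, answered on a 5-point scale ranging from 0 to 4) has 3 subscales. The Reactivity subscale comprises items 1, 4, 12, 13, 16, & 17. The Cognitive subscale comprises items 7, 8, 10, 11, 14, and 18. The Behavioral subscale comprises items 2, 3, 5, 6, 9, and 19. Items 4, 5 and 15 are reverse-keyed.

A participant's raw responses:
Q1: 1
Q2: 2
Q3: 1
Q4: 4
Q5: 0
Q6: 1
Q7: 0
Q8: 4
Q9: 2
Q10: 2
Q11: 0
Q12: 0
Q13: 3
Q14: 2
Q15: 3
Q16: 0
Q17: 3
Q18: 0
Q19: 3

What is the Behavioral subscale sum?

13

Behavioral items: 2, 3, 5, 6, 9, 19.
Of these, item 5 is reverse-keyed; on a 0–4 scale, reversed = 4 − raw.
  item 2: 2
  item 3: 1
  item 5: 4 − 0 = 4
  item 6: 1
  item 9: 2
  item 19: 3
Sum = 2 + 1 + 4 + 1 + 2 + 3 = 13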